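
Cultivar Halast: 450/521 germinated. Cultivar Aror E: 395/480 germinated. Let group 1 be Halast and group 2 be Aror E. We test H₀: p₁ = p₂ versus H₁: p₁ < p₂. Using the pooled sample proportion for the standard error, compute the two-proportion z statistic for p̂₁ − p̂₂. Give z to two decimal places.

z = 1.78

p̂₁ = 450/521 ≈ 0.8637, p̂₂ = 395/480 ≈ 0.8229.
Pooled p̂ = (450+395)/(521+480) = 845/1001 = 0.8442.
SE = √(0.131557 × 0.00400272) = 0.0229.
z = (0.8637 − 0.8229)/0.0229 = 0.0408/0.0229 = 1.78.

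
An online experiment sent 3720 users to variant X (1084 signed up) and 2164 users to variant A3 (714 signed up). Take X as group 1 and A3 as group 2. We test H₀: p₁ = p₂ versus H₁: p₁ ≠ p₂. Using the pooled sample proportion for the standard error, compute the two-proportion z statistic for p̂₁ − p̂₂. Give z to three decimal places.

z = -3.095

p̂₁ = 1084/3720 ≈ 0.291398, p̂₂ = 714/2164 ≈ 0.329945.
Pooled p̂ = (1084+714)/(3720+2164) = 1798/5884 = 0.305574.
SE = √(0.212199 × 0.000730924) = 0.012454.
z = (0.291398 − 0.329945)/0.012454 = -0.038547/0.012454 = -3.095.
Two-sided p-value ≈ 2·Φ(−3.095) = 0.0020.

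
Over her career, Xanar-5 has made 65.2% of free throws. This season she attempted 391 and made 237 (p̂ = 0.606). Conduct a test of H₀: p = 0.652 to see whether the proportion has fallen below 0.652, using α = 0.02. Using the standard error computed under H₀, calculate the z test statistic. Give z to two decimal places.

z = -1.90

p̂ = 237/391 ≈ 0.6061.
Standard error under H₀: √(0.652×0.348/391) = 0.0241.
z = (0.6061 − 0.652)/0.0241 = -0.0459/0.0241 = -1.90.
p-value = P(Z < -1.904) ≈ 0.0285; since p > α = 0.02, fail to reject H₀.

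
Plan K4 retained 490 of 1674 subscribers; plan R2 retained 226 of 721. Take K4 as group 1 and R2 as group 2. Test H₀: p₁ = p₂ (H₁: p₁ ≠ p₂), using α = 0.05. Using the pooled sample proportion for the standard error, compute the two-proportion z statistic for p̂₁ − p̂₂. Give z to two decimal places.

z = -1.02

p̂₁ = 490/1674 ≈ 0.2927, p̂₂ = 226/721 ≈ 0.3135.
Pooled p̂ = (490+226)/(1674+721) = 716/2395 = 0.2990.
SE = √(0.209581 × 0.00198433) = 0.0204.
z = (0.2927 − 0.3135)/0.0204 = -0.0208/0.0204 = -1.02.
Two-sided p-value ≈ 2·Φ(−1.017) = 0.3091, so at α = 0.05 we fail to reject H₀.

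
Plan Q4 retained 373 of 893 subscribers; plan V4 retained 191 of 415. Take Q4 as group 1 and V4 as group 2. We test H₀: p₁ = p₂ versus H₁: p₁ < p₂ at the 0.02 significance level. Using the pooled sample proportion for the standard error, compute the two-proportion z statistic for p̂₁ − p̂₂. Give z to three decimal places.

p̂₁ = 373/893 = 0.41769, p̂₂ = 191/415 = 0.46024.
Pooled p̂ = (373+191)/(893+415) = 564/1308 = 0.43119.
SE = √(p̂(1−p̂)(1/n₁+1/n₂)) = √(0.43119·0.56881·0.00352946) = √(0.000865655) = 0.02942.
z = (0.41769 − 0.46024)/0.02942 = -0.04255/0.02942 = -1.446.
p-value = P(Z < -1.446) ≈ 0.0741, so at α = 0.02 we fail to reject H₀.

z = -1.446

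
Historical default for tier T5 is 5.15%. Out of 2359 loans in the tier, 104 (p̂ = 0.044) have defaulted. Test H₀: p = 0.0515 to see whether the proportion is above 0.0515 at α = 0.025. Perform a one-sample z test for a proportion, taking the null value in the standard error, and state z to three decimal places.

p̂ = 104/2359 = 0.04409.
SE = √(p₀(1−p₀)/n) = √(0.048848/2359) = 0.00455.
z = (0.04409 − 0.0515)/0.00455 = -0.00741/0.00455 = -1.629.
p-value = P(Z > -1.629) ≈ 0.9484; since p > α = 0.025, fail to reject H₀.

z = -1.629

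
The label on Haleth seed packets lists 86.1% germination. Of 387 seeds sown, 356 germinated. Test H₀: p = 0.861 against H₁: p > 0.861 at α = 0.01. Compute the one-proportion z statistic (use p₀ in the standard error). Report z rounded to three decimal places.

p̂ = 356/387 = 0.919897.
Standard error under H₀: √(0.861×0.139/387) = 0.017585.
z = (0.919897 − 0.861)/0.017585 = 0.058897/0.017585 = 3.349.
p-value = P(Z > 3.349) ≈ 0.0004; since p < α = 0.01, reject H₀.

z = 3.349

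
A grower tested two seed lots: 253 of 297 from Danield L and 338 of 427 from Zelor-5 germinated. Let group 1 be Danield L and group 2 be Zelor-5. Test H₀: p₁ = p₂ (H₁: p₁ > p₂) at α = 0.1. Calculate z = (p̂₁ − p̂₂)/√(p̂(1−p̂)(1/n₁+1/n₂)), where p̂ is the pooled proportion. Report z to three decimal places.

p̂₁ = 253/297 = 0.85185, p̂₂ = 338/427 = 0.79157.
Pooled p̂ = (253+338)/(297+427) = 591/724 = 0.81630.
SE = √(0.149955 × 0.00570892) = 0.02926.
z = (0.85185 − 0.79157)/0.02926 = 0.06028/0.02926 = 2.060.
p-value = P(Z > 2.060) ≈ 0.0197, so at α = 0.1 we reject H₀.

z = 2.060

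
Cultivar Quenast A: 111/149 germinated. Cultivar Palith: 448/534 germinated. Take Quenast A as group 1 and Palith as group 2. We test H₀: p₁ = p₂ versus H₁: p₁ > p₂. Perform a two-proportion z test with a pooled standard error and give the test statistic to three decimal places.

p̂₁ = 111/149 ≈ 0.74497, p̂₂ = 448/534 ≈ 0.83895.
Pooled p̂ = (111+448)/(149+534) = 559/683 = 0.81845.
SE = √(0.148591 × 0.00858407) = 0.03571.
z = (0.74497 − 0.83895)/0.03571 = -0.09398/0.03571 = -2.632.
p-value = P(Z > -2.632) ≈ 0.9958.

z = -2.632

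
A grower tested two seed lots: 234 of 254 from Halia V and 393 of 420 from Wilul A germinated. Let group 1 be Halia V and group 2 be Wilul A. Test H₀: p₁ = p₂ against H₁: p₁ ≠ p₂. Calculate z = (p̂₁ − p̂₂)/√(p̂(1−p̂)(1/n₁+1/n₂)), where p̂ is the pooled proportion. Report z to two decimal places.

z = -0.71

p̂₁ = 234/254 ≈ 0.9213, p̂₂ = 393/420 ≈ 0.9357.
Pooled p̂ = (234+393)/(254+420) = 627/674 = 0.9303.
SE = √(p̂(1−p̂)(1/n₁+1/n₂)) = √(0.9303·0.0697·0.00631796) = √(0.000409848) = 0.0202.
z = (0.9213 − 0.9357)/0.0202 = -0.0144/0.0202 = -0.71.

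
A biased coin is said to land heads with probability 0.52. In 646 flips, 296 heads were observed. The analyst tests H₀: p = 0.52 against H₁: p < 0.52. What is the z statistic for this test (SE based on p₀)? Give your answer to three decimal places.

z = -3.144

p̂ = 296/646 ≈ 0.458204.
Standard error under H₀: √(0.52×0.48/646) = 0.019656.
z = (0.458204 − 0.52)/0.019656 = -0.061796/0.019656 = -3.144.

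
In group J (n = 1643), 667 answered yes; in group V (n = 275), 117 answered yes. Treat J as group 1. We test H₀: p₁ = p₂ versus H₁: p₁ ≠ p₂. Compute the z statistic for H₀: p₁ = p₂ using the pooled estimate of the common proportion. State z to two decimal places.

z = -0.61

p̂₁ = 667/1643 = 0.4060, p̂₂ = 117/275 = 0.4255.
Pooled p̂ = (667+117)/(1643+275) = 784/1918 = 0.4088.
SE = √(p̂(1−p̂)(1/n₁+1/n₂)) = √(0.4088·0.5912·0.00424501) = √(0.00102591) = 0.0320.
z = (0.4060 − 0.4255)/0.0320 = -0.0195/0.0320 = -0.61.
Two-sided p-value ≈ 2·Φ(−0.608) = 0.5429.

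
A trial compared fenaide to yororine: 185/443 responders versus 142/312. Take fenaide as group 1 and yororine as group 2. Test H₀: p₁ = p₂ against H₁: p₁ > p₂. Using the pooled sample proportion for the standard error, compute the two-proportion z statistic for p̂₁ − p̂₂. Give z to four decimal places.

z = -1.0245

p̂₁ = 185/443 = 0.417607, p̂₂ = 142/312 = 0.455128.
Pooled p̂ = (185+142)/(443+312) = 327/755 = 0.433113.
SE = √(p̂(1−p̂)(1/n₁+1/n₂)) = √(0.433113·0.566887·0.00546246) = √(0.00134118) = 0.036622.
z = (0.417607 − 0.455128)/0.036622 = -0.037521/0.036622 = -1.0245.
p-value = P(Z > -1.025) ≈ 0.8472.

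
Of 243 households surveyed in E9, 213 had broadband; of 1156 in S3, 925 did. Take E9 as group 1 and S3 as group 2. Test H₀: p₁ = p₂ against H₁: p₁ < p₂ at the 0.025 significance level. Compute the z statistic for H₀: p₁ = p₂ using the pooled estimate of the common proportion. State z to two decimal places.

z = 2.78

p̂₁ = 213/243 ≈ 0.87654, p̂₂ = 925/1156 ≈ 0.80017.
Pooled p̂ = (213+925)/(243+1156) = 1138/1399 = 0.81344.
SE = √(0.151757 × 0.00498028) = 0.02749.
z = (0.87654 − 0.80017)/0.02749 = 0.07637/0.02749 = 2.78.
p-value = P(Z < 2.778) ≈ 0.9973, so at α = 0.025 we fail to reject H₀.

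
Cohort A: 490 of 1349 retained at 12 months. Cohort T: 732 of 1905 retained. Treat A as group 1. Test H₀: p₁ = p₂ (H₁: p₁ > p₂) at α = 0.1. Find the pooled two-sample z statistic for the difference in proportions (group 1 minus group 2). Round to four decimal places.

z = -1.2198

p̂₁ = 490/1349 ≈ 0.363232, p̂₂ = 732/1905 ≈ 0.384252.
Pooled p̂ = (490+732)/(1349+1905) = 1222/3254 = 0.375538.
SE = √(p̂(1−p̂)(1/n₁+1/n₂)) = √(0.375538·0.624462·0.00126622) = √(0.000296941) = 0.017232.
z = (0.363232 − 0.384252)/0.017232 = -0.021020/0.017232 = -1.2198.
p-value = P(Z > -1.220) ≈ 0.8887. With α = 0.1, fail to reject H₀.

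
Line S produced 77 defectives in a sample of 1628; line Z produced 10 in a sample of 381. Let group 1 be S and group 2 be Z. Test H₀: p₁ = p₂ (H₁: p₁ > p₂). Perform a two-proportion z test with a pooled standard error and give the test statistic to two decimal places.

z = 1.82

p̂₁ = 77/1628 ≈ 0.0473, p̂₂ = 10/381 ≈ 0.0262.
Pooled p̂ = (77+10)/(1628+381) = 87/2009 = 0.0433.
SE = √(0.0414298 × 0.00323892) = 0.0116.
z = (0.0473 − 0.0262)/0.0116 = 0.0211/0.0116 = 1.82.
p-value = P(Z > 1.817) ≈ 0.0346.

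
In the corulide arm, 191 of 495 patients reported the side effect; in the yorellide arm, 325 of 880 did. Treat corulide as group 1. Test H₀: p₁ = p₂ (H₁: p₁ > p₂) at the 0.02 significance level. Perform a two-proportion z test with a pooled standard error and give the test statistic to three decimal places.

z = 0.608

p̂₁ = 191/495 ≈ 0.38586, p̂₂ = 325/880 ≈ 0.36932.
Pooled p̂ = (191+325)/(495+880) = 516/1375 = 0.37527.
SE = √(p̂(1−p̂)(1/n₁+1/n₂)) = √(0.37527·0.62473·0.00315657) = √(0.000740035) = 0.02720.
z = (0.38586 − 0.36932)/0.02720 = 0.01654/0.02720 = 0.608.
p-value = P(Z > 0.608) ≈ 0.2716, so at α = 0.02 we fail to reject H₀.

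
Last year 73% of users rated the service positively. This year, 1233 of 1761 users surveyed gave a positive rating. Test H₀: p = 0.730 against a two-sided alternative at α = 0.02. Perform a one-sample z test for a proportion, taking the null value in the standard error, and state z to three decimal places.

p̂ = 1233/1761 = 0.700170.
SE = √(p₀(1−p₀)/n) = √(0.1971/1761) = 0.010579.
z = (0.700170 − 0.73)/0.010579 = -0.029830/0.010579 = -2.820.
p-value = 2·P(Z > 2.820) ≈ 0.0048, so at α = 0.02 we reject H₀.

z = -2.820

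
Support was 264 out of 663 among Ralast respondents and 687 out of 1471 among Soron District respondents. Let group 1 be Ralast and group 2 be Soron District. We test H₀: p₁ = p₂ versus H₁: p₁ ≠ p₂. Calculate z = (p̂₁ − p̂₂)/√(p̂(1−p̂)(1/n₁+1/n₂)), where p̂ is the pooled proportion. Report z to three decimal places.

p̂₁ = 264/663 ≈ 0.39819, p̂₂ = 687/1471 ≈ 0.46703.
Pooled p̂ = (264+687)/(663+1471) = 951/2134 = 0.44564.
SE = √(0.247045 × 0.00218811) = 0.02325.
z = (0.39819 − 0.46703)/0.02325 = -0.06884/0.02325 = -2.961.

z = -2.961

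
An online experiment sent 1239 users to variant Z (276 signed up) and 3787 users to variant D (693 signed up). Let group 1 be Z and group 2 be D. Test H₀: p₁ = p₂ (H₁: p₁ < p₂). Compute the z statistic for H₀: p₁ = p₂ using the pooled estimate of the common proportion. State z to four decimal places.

p̂₁ = 276/1239 = 0.2227603, p̂₂ = 693/3787 = 0.1829945.
Pooled p̂ = (276+693)/(1239+3787) = 969/5026 = 0.1927975.
SE = √(0.155627 × 0.00107116) = 0.0129113.
z = (0.2227603 − 0.1829945)/0.0129113 = 0.0397658/0.0129113 = 3.0799.
p-value = P(Z < 3.080) ≈ 0.9990.

z = 3.0799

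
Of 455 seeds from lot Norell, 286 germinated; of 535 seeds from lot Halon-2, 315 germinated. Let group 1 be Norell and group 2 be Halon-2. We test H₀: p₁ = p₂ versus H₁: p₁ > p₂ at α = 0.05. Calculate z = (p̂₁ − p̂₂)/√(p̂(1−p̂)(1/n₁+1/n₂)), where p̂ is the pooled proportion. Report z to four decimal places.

z = 1.2774

p̂₁ = 286/455 ≈ 0.628571, p̂₂ = 315/535 ≈ 0.588785.
Pooled p̂ = (286+315)/(455+535) = 601/990 = 0.607071.
SE = √(0.238536 × 0.00406696) = 0.031147.
z = (0.628571 − 0.588785)/0.031147 = 0.039786/0.031147 = 1.2774.
p-value = P(Z > 1.277) ≈ 0.1007, so at α = 0.05 we fail to reject H₀.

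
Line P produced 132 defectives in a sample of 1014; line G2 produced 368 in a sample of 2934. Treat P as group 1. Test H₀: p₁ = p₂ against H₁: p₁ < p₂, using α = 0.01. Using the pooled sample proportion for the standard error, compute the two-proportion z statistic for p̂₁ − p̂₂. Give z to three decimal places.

p̂₁ = 132/1014 = 0.13018, p̂₂ = 368/2934 = 0.12543.
Pooled p̂ = (132+368)/(1014+2934) = 500/3948 = 0.12665.
SE = √(p̂(1−p̂)(1/n₁+1/n₂)) = √(0.12665·0.87335·0.00132702) = √(0.000146778) = 0.01212.
z = (0.13018 − 0.12543)/0.01212 = 0.00475/0.01212 = 0.392.
p-value = P(Z < 0.392) ≈ 0.6525. With α = 0.01, fail to reject H₀.

z = 0.392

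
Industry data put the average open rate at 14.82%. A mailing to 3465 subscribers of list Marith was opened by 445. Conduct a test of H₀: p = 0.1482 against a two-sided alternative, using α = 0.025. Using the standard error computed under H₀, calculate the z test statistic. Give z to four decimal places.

z = -3.2759

p̂ = 445/3465 ≈ 0.1284271.
SE = √(p₀(1−p₀)/n) = √(0.12624/3465) = 0.0060359.
z = (0.1284271 − 0.1482)/0.0060359 = -0.0197729/0.0060359 = -3.2759.
p-value = 2·P(Z > 3.276) ≈ 0.0011. With α = 0.025, reject H₀.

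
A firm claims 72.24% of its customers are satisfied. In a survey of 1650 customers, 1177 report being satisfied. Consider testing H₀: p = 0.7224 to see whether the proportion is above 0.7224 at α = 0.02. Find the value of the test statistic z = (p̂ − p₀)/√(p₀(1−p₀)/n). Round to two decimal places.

z = -0.82

p̂ = 1177/1650 = 0.71333.
SE = √(p₀(1−p₀)/n) = √(0.20054/1650) = 0.01102.
z = (0.71333 − 0.7224)/0.01102 = -0.00907/0.01102 = -0.82.
p-value = P(Z > -0.822) ≈ 0.7946, so at α = 0.02 we fail to reject H₀.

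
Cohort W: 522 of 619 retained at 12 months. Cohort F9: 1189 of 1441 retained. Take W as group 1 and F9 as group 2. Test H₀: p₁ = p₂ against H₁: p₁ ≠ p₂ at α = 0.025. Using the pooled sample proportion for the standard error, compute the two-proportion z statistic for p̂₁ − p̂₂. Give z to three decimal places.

p̂₁ = 522/619 = 0.84330, p̂₂ = 1189/1441 = 0.82512.
Pooled p̂ = (522+1189)/(619+1441) = 1711/2060 = 0.83058.
SE = √(0.140715 × 0.00230947) = 0.01803.
z = (0.84330 − 0.82512)/0.01803 = 0.01818/0.01803 = 1.008.
p-value = 2·P(Z > 1.008) ≈ 0.3134; since p > α = 0.025, fail to reject H₀.

z = 1.008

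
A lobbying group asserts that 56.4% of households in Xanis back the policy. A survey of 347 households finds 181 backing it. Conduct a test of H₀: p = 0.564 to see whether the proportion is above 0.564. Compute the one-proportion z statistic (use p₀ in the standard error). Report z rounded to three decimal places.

z = -1.592

p̂ = 181/347 ≈ 0.52161.
Standard error under H₀: √(0.564×0.436/347) = 0.02662.
z = (0.52161 − 0.564)/0.02662 = -0.04239/0.02662 = -1.592.
p-value = P(Z > -1.592) ≈ 0.9443.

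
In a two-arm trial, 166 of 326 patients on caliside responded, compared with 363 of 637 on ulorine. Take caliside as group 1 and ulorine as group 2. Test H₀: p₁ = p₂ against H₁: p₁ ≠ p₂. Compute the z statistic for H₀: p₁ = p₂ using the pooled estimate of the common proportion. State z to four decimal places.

p̂₁ = 166/326 ≈ 0.509202, p̂₂ = 363/637 ≈ 0.569859.
Pooled p̂ = (166+363)/(326+637) = 529/963 = 0.549325.
SE = √(p̂(1−p̂)(1/n₁+1/n₂)) = √(0.549325·0.450675·0.00463734) = √(0.00114805) = 0.033883.
z = (0.509202 − 0.569859)/0.033883 = -0.060657/0.033883 = -1.7902.

z = -1.7902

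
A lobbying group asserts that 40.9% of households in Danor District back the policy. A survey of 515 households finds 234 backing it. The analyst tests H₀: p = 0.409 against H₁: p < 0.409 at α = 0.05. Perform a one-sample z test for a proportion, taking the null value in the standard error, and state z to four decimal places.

p̂ = 234/515 = 0.454369.
Under H₀, SE = √(0.409·0.591/515) = √(0.000469357) = 0.021665.
z = (0.454369 − 0.409)/0.021665 = 0.045369/0.021665 = 2.0941.
p-value = P(Z < 2.094) ≈ 0.9819. With α = 0.05, fail to reject H₀.

z = 2.0941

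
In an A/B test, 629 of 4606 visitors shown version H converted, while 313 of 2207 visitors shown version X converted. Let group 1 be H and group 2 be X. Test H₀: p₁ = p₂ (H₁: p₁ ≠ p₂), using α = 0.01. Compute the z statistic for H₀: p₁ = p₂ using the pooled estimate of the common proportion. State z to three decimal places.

z = -0.589

p̂₁ = 629/4606 ≈ 0.136561, p̂₂ = 313/2207 ≈ 0.141821.
Pooled p̂ = (629+313)/(4606+2207) = 942/6813 = 0.138265.
SE = √(p̂(1−p̂)(1/n₁+1/n₂)) = √(0.138265·0.861735·0.000670212) = √(7.98543e-05) = 0.008936.
z = (0.136561 − 0.141821)/0.008936 = -0.005260/0.008936 = -0.589.
p-value = 2·P(Z > 0.589) ≈ 0.5561; since p > α = 0.01, fail to reject H₀.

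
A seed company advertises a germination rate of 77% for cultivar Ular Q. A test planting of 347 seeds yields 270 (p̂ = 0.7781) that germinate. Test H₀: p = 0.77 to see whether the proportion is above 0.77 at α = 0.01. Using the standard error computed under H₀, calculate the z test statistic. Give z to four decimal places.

z = 0.3585

p̂ = 270/347 ≈ 0.778098.
SE = √(p₀(1−p₀)/n) = √(0.1771/347) = 0.022591.
z = (0.778098 − 0.77)/0.022591 = 0.008098/0.022591 = 0.3585.
p-value = P(Z > 0.358) ≈ 0.3600, so at α = 0.01 we fail to reject H₀.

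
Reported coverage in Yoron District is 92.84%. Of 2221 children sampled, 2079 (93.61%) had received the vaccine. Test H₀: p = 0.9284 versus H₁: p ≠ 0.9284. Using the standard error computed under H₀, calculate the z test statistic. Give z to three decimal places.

p̂ = 2079/2221 = 0.936065.
SE = √(p₀(1−p₀)/n) = √(0.066473/2221) = 0.005471.
z = (0.936065 − 0.9284)/0.005471 = 0.007665/0.005471 = 1.401.
p-value = 2·P(Z > 1.401) ≈ 0.1612.

z = 1.401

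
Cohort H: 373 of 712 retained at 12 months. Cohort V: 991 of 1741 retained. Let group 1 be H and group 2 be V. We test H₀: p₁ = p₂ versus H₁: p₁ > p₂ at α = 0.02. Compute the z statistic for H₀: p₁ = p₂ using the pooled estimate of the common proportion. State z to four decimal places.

p̂₁ = 373/712 = 0.5238764, p̂₂ = 991/1741 = 0.5692131.
Pooled p̂ = (373+991)/(712+1741) = 1364/2453 = 0.5560538.
SE = √(0.246858 × 0.00197888) = 0.0221021.
z = (0.5238764 − 0.5692131)/0.0221021 = -0.0453367/0.0221021 = -2.0512.
p-value = P(Z > -2.051) ≈ 0.9799. With α = 0.02, fail to reject H₀.

z = -2.0512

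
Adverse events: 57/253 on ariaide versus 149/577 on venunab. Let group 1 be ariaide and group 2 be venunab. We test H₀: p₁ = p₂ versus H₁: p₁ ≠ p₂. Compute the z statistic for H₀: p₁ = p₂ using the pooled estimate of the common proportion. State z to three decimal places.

p̂₁ = 57/253 ≈ 0.22530, p̂₂ = 149/577 ≈ 0.25823.
Pooled p̂ = (57+149)/(253+577) = 206/830 = 0.24819.
SE = √(p̂(1−p̂)(1/n₁+1/n₂)) = √(0.24819·0.75181·0.00568567) = √(0.00106091) = 0.03257.
z = (0.22530 − 0.25823)/0.03257 = -0.03293/0.03257 = -1.011.
p-value = 2·P(Z > 1.011) ≈ 0.3119.

z = -1.011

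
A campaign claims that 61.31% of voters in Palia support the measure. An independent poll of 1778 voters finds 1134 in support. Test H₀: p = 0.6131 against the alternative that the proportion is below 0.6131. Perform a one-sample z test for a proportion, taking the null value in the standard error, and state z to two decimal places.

z = 2.14

p̂ = 1134/1778 ≈ 0.63780.
Standard error under H₀: √(0.6131×0.3869/1778) = 0.01155.
z = (0.63780 − 0.6131)/0.01155 = 0.02470/0.01155 = 2.14.
p-value = P(Z < 2.138) ≈ 0.9837.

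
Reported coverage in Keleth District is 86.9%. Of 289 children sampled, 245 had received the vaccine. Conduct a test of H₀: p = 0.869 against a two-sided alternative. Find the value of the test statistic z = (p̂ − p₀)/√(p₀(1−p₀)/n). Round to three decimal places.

z = -1.071

p̂ = 245/289 = 0.84775.
SE = √(p₀(1−p₀)/n) = √(0.11384/289) = 0.01985.
z = (0.84775 − 0.869)/0.01985 = -0.02125/0.01985 = -1.071.
p-value = 2·P(Z > 1.071) ≈ 0.2843.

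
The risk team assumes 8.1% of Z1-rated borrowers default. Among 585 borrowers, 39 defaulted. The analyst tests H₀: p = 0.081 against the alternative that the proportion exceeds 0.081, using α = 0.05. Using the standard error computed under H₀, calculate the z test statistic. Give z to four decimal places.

z = -1.2706

p̂ = 39/585 ≈ 0.0666667.
Under H₀, SE = √(0.081·0.919/585) = √(0.000127246) = 0.0112803.
z = (0.0666667 − 0.081)/0.0112803 = -0.0143333/0.0112803 = -1.2706.
p-value = P(Z > -1.271) ≈ 0.8981. With α = 0.05, fail to reject H₀.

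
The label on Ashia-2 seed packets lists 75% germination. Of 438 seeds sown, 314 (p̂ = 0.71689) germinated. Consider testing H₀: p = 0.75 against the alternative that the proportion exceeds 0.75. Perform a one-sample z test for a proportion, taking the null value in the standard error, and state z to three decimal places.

p̂ = 314/438 ≈ 0.71689.
Standard error under H₀: √(0.75×0.25/438) = 0.02069.
z = (0.71689 − 0.75)/0.02069 = -0.03311/0.02069 = -1.600.
p-value = P(Z > -1.600) ≈ 0.9452.

z = -1.600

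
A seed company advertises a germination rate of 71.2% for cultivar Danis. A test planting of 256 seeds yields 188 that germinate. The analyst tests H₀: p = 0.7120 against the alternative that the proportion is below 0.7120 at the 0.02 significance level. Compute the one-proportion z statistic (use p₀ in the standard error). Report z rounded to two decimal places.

p̂ = 188/256 ≈ 0.7344.
SE = √(p₀(1−p₀)/n) = √(0.20506/256) = 0.0283.
z = (0.7344 − 0.712)/0.0283 = 0.0224/0.0283 = 0.79.
p-value = P(Z < 0.791) ≈ 0.7854; since p > α = 0.02, fail to reject H₀.

z = 0.79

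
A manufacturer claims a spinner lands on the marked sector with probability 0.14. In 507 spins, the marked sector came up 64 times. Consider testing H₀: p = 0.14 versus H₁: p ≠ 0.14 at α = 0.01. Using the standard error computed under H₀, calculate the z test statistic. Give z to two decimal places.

z = -0.89

p̂ = 64/507 = 0.12623.
Under H₀, SE = √(0.14·0.86/507) = √(0.000237475) = 0.01541.
z = (0.12623 − 0.14)/0.01541 = -0.01377/0.01541 = -0.89.
p-value = 2·P(Z > 0.893) ≈ 0.3717; since p > α = 0.01, fail to reject H₀.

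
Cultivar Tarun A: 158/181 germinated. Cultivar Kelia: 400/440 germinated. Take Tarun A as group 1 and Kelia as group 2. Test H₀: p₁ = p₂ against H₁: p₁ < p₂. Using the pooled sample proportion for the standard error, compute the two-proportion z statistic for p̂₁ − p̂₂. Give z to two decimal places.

z = -1.36

p̂₁ = 158/181 = 0.8729, p̂₂ = 400/440 = 0.9091.
Pooled p̂ = (158+400)/(181+440) = 558/621 = 0.8986.
SE = √(p̂(1−p̂)(1/n₁+1/n₂)) = √(0.8986·0.1014·0.00779759) = √(0.000710807) = 0.0267.
z = (0.8729 − 0.9091)/0.0267 = -0.0362/0.0267 = -1.36.
p-value = P(Z < -1.356) ≈ 0.0875.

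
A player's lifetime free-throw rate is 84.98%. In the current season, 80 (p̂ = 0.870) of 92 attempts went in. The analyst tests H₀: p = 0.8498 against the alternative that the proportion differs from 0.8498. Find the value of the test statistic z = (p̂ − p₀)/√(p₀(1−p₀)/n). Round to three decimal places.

z = 0.531

p̂ = 80/92 = 0.86957.
SE = √(p₀(1−p₀)/n) = √(0.12764/92) = 0.03725.
z = (0.86957 − 0.8498)/0.03725 = 0.01977/0.03725 = 0.531.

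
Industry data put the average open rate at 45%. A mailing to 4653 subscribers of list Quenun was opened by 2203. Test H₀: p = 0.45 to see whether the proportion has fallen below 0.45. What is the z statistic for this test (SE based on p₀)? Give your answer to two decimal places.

p̂ = 2203/4653 ≈ 0.4735.
Standard error under H₀: √(0.45×0.55/4653) = 0.0073.
z = (0.4735 − 0.45)/0.0073 = 0.0235/0.0073 = 3.22.
p-value = P(Z < 3.216) ≈ 0.9994.

z = 3.22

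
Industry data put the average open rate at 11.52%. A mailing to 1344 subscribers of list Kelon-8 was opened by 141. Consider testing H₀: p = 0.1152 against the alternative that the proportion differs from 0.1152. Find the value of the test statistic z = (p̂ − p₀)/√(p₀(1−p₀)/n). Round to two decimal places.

z = -1.18

p̂ = 141/1344 = 0.1049.
SE = √(p₀(1−p₀)/n) = √(0.10193/1344) = 0.0087.
z = (0.1049 − 0.1152)/0.0087 = -0.0103/0.0087 = -1.18.
Two-sided p-value ≈ 2·Φ(−1.182) = 0.2374.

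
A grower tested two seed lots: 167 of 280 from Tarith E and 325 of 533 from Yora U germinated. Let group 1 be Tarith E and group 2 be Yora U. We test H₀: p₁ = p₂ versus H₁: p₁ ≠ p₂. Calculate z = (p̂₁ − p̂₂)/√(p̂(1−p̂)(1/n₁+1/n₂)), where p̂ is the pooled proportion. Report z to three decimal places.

z = -0.369

p̂₁ = 167/280 ≈ 0.59643, p̂₂ = 325/533 ≈ 0.60976.
Pooled p̂ = (167+325)/(280+533) = 492/813 = 0.60517.
SE = √(p̂(1−p̂)(1/n₁+1/n₂)) = √(0.60517·0.39483·0.0054476) = √(0.00130165) = 0.03608.
z = (0.59643 − 0.60976)/0.03608 = -0.01333/0.03608 = -0.369.
Two-sided p-value ≈ 2·Φ(−0.369) = 0.7118.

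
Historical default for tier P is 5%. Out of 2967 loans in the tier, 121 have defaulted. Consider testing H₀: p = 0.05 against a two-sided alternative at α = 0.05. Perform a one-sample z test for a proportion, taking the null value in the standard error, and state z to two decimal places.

p̂ = 121/2967 ≈ 0.0408.
SE = √(p₀(1−p₀)/n) = √(0.0475/2967) = 0.0040.
z = (0.0408 − 0.05)/0.0040 = -0.0092/0.0040 = -2.30.
Two-sided p-value ≈ 2·Φ(−2.304) = 0.0212. With α = 0.05, reject H₀.

z = -2.30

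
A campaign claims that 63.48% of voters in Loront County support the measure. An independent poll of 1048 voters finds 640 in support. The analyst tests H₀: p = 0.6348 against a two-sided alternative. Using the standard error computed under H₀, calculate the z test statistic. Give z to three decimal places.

z = -1.621

p̂ = 640/1048 = 0.61069.
Standard error under H₀: √(0.6348×0.3652/1048) = 0.01487.
z = (0.61069 − 0.6348)/0.01487 = -0.02411/0.01487 = -1.621.
p-value = 2·P(Z > 1.621) ≈ 0.1050.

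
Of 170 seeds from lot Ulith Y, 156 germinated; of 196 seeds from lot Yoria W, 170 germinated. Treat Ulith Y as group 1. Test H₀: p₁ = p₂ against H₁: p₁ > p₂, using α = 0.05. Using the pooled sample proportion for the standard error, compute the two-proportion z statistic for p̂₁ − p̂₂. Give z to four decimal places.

z = 1.5382

p̂₁ = 156/170 ≈ 0.917647, p̂₂ = 170/196 ≈ 0.867347.
Pooled p̂ = (156+170)/(170+196) = 326/366 = 0.890710.
SE = √(0.0973454 × 0.0109844) = 0.032700.
z = (0.917647 − 0.867347)/0.032700 = 0.050300/0.032700 = 1.5382.
p-value = P(Z > 1.538) ≈ 0.0620; since p > α = 0.05, fail to reject H₀.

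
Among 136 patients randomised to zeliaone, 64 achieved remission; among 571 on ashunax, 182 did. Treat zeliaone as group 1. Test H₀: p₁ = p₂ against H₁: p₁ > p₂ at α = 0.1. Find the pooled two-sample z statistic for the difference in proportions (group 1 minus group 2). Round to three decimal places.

p̂₁ = 64/136 = 0.47059, p̂₂ = 182/571 = 0.31874.
Pooled p̂ = (64+182)/(136+571) = 246/707 = 0.34795.
SE = √(0.226881 × 0.00910425) = 0.04545.
z = (0.47059 − 0.31874)/0.04545 = 0.15185/0.04545 = 3.341.
p-value = P(Z > 3.341) ≈ 0.0004; since p < α = 0.1, reject H₀.

z = 3.341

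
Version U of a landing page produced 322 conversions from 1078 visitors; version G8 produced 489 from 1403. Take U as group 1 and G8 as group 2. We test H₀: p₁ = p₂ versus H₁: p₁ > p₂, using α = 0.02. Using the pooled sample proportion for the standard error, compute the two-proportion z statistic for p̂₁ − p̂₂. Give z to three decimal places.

z = -2.623

p̂₁ = 322/1078 = 0.29870, p̂₂ = 489/1403 = 0.34854.
Pooled p̂ = (322+489)/(1078+1403) = 811/2481 = 0.32688.
SE = √(p̂(1−p̂)(1/n₁+1/n₂)) = √(0.32688·0.67312·0.0016404) = √(0.000360939) = 0.01900.
z = (0.29870 − 0.34854)/0.01900 = -0.04984/0.01900 = -2.623.
p-value = P(Z > -2.623) ≈ 0.9956. With α = 0.02, fail to reject H₀.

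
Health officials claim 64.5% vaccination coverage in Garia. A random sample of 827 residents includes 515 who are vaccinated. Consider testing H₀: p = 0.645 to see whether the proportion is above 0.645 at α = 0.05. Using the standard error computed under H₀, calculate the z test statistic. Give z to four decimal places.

z = -1.3382

p̂ = 515/827 = 0.622733.
Under H₀, SE = √(0.645·0.355/827) = √(0.000276874) = 0.016640.
z = (0.622733 − 0.645)/0.016640 = -0.022267/0.016640 = -1.3382.
p-value = P(Z > -1.338) ≈ 0.9096, so at α = 0.05 we fail to reject H₀.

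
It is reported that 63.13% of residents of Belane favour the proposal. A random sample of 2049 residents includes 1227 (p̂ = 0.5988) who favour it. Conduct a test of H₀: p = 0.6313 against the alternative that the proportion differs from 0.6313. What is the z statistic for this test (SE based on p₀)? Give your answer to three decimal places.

z = -3.047

p̂ = 1227/2049 ≈ 0.598829.
Standard error under H₀: √(0.6313×0.3687/2049) = 0.010658.
z = (0.598829 − 0.6313)/0.010658 = -0.032471/0.010658 = -3.047.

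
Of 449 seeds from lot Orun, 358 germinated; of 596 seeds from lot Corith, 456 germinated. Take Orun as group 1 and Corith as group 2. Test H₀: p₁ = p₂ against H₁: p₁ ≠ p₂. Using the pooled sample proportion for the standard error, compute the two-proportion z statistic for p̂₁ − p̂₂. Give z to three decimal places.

p̂₁ = 358/449 ≈ 0.79733, p̂₂ = 456/596 ≈ 0.76510.
Pooled p̂ = (358+456)/(449+596) = 814/1045 = 0.77895.
SE = √(0.172188 × 0.00390502) = 0.02593.
z = (0.79733 − 0.76510)/0.02593 = 0.03223/0.02593 = 1.243.
p-value = 2·P(Z > 1.243) ≈ 0.2139.

z = 1.243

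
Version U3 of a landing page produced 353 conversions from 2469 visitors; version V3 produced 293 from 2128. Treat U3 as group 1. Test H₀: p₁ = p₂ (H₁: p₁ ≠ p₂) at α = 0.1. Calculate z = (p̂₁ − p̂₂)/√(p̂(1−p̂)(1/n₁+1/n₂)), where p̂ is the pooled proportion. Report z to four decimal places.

z = 0.5141

p̂₁ = 353/2469 ≈ 0.142973, p̂₂ = 293/2128 ≈ 0.137688.
Pooled p̂ = (353+293)/(2469+2128) = 646/4597 = 0.140526.
SE = √(p̂(1−p̂)(1/n₁+1/n₂)) = √(0.140526·0.859474·0.000874947) = √(0.000105675) = 0.010280.
z = (0.142973 − 0.137688)/0.010280 = 0.005285/0.010280 = 0.5141.
Two-sided p-value ≈ 2·Φ(−0.514) = 0.6072. With α = 0.1, fail to reject H₀.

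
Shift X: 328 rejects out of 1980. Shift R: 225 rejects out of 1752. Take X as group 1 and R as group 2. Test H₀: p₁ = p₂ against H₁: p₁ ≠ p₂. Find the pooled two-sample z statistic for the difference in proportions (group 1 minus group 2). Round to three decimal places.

z = 3.195

p̂₁ = 328/1980 ≈ 0.165657, p̂₂ = 225/1752 ≈ 0.128425.
Pooled p̂ = (328+225)/(1980+1752) = 553/3732 = 0.148178.
SE = √(p̂(1−p̂)(1/n₁+1/n₂)) = √(0.148178·0.851822·0.00107583) = √(0.000135792) = 0.011653.
z = (0.165657 − 0.128425)/0.011653 = 0.037232/0.011653 = 3.195.
Two-sided p-value ≈ 2·Φ(−3.195) = 0.0014.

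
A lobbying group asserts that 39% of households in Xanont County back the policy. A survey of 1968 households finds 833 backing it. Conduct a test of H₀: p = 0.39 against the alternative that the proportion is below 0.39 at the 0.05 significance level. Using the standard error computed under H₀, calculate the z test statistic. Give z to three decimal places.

p̂ = 833/1968 = 0.423272.
Under H₀, SE = √(0.39·0.61/1968) = √(0.000120884) = 0.010995.
z = (0.423272 − 0.39)/0.010995 = 0.033272/0.010995 = 3.026.
p-value = P(Z < 3.026) ≈ 0.9988; since p > α = 0.05, fail to reject H₀.

z = 3.026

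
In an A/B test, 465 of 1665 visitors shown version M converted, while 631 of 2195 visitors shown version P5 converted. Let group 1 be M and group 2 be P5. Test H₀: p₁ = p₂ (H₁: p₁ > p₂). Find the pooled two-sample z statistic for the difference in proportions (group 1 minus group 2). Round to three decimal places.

z = -0.559

p̂₁ = 465/1665 ≈ 0.27928, p̂₂ = 631/2195 ≈ 0.28747.
Pooled p̂ = (465+631)/(1665+2195) = 1096/3860 = 0.28394.
SE = √(0.203317 × 0.00105618) = 0.01465.
z = (0.27928 − 0.28747)/0.01465 = -0.00819/0.01465 = -0.559.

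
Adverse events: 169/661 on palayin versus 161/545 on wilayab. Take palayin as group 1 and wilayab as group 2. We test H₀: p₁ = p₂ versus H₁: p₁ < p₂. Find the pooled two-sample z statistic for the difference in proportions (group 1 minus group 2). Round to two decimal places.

z = -1.54

p̂₁ = 169/661 = 0.2557, p̂₂ = 161/545 = 0.2954.
Pooled p̂ = (169+161)/(661+545) = 330/1206 = 0.2736.
SE = √(p̂(1−p̂)(1/n₁+1/n₂)) = √(0.2736·0.7264·0.00334772) = √(0.000665385) = 0.0258.
z = (0.2557 − 0.2954)/0.0258 = -0.0397/0.0258 = -1.54.
p-value = P(Z < -1.541) ≈ 0.0617.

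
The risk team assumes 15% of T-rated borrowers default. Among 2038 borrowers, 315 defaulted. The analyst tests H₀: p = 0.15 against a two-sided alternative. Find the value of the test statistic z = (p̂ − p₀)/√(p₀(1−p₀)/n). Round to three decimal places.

z = 0.577

p̂ = 315/2038 = 0.154563.
Under H₀, SE = √(0.15·0.85/2038) = √(6.25613e-05) = 0.007910.
z = (0.154563 − 0.15)/0.007910 = 0.004563/0.007910 = 0.577.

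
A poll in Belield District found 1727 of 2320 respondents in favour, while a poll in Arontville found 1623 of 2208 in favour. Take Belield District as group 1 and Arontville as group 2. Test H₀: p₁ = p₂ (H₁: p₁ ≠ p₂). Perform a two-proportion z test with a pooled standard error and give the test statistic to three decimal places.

p̂₁ = 1727/2320 = 0.744397, p̂₂ = 1623/2208 = 0.735054.
Pooled p̂ = (1727+1623)/(2320+2208) = 3350/4528 = 0.739841.
SE = √(0.192476 × 0.000883933) = 0.013044.
z = (0.744397 − 0.735054)/0.013044 = 0.009343/0.013044 = 0.716.

z = 0.716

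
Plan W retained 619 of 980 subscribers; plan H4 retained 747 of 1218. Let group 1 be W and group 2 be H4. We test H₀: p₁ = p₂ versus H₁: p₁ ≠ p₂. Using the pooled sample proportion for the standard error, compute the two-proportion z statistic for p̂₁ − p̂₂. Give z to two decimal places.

p̂₁ = 619/980 ≈ 0.6316, p̂₂ = 747/1218 ≈ 0.6133.
Pooled p̂ = (619+747)/(980+1218) = 1366/2198 = 0.6215.
SE = √(p̂(1−p̂)(1/n₁+1/n₂)) = √(0.6215·0.3785·0.00184143) = √(0.000433185) = 0.0208.
z = (0.6316 − 0.6133)/0.0208 = 0.0183/0.0208 = 0.88.
Two-sided p-value ≈ 2·Φ(−0.881) = 0.3784.

z = 0.88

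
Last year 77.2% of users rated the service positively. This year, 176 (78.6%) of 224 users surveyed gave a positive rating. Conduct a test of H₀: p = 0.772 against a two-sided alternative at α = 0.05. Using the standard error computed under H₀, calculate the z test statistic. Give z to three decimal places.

z = 0.489

p̂ = 176/224 = 0.78571.
Under H₀, SE = √(0.772·0.228/224) = √(0.000785786) = 0.02803.
z = (0.78571 − 0.772)/0.02803 = 0.01371/0.02803 = 0.489.
Two-sided p-value ≈ 2·Φ(−0.489) = 0.6247; since p > α = 0.05, fail to reject H₀.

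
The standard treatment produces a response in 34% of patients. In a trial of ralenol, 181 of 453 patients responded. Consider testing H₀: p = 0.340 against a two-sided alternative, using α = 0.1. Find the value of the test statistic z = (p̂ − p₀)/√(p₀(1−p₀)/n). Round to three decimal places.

z = 2.676

p̂ = 181/453 ≈ 0.39956.
Standard error under H₀: √(0.34×0.66/453) = 0.02226.
z = (0.39956 − 0.34)/0.02226 = 0.05956/0.02226 = 2.676.
p-value = 2·P(Z > 2.676) ≈ 0.0075. With α = 0.1, reject H₀.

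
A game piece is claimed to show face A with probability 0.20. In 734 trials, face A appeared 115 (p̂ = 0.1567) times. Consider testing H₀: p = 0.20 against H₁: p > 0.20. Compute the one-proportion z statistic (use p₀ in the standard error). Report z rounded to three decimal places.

p̂ = 115/734 = 0.156676.
Standard error under H₀: √(0.2×0.8/734) = 0.014764.
z = (0.156676 − 0.2)/0.014764 = -0.043324/0.014764 = -2.934.

z = -2.934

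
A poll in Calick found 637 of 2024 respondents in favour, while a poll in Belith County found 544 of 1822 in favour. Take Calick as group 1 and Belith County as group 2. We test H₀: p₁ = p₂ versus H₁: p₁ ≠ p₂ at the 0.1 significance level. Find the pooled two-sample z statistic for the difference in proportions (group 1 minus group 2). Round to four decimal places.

p̂₁ = 637/2024 ≈ 0.3147233, p̂₂ = 544/1822 ≈ 0.2985730.
Pooled p̂ = (637+544)/(2024+1822) = 1181/3846 = 0.3070723.
SE = √(0.212779 × 0.00104292) = 0.0148967.
z = (0.3147233 − 0.2985730)/0.0148967 = 0.0161503/0.0148967 = 1.0842.
Two-sided p-value ≈ 2·Φ(−1.084) = 0.2783, so at α = 0.1 we fail to reject H₀.

z = 1.0842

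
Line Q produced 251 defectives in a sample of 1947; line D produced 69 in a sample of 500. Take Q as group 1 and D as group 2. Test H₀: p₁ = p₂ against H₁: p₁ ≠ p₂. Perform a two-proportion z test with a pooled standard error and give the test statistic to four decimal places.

p̂₁ = 251/1947 ≈ 0.128916, p̂₂ = 69/500 ≈ 0.138000.
Pooled p̂ = (251+69)/(1947+500) = 320/2447 = 0.130772.
SE = √(p̂(1−p̂)(1/n₁+1/n₂)) = √(0.130772·0.869228·0.00251361) = √(0.000285725) = 0.016903.
z = (0.128916 − 0.138000)/0.016903 = -0.009084/0.016903 = -0.5374.

z = -0.5374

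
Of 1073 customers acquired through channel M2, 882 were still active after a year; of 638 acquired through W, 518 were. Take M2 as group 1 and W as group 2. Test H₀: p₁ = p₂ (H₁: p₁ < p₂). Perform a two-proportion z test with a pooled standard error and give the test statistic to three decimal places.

p̂₁ = 882/1073 ≈ 0.82199, p̂₂ = 518/638 ≈ 0.81191.
Pooled p̂ = (882+518)/(1073+638) = 1400/1711 = 0.81823.
SE = √(p̂(1−p̂)(1/n₁+1/n₂)) = √(0.81823·0.18177·0.00249936) = √(0.000371722) = 0.01928.
z = (0.82199 − 0.81191)/0.01928 = 0.01008/0.01928 = 0.523.
p-value = P(Z < 0.523) ≈ 0.6995.

z = 0.523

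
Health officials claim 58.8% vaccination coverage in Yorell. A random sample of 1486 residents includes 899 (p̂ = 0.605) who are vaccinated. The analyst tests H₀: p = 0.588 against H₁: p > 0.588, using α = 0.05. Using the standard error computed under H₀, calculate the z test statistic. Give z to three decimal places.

z = 1.330

p̂ = 899/1486 = 0.60498.
SE = √(p₀(1−p₀)/n) = √(0.24226/1486) = 0.01277.
z = (0.60498 − 0.588)/0.01277 = 0.01698/0.01277 = 1.330.
p-value = P(Z > 1.330) ≈ 0.0918. With α = 0.05, fail to reject H₀.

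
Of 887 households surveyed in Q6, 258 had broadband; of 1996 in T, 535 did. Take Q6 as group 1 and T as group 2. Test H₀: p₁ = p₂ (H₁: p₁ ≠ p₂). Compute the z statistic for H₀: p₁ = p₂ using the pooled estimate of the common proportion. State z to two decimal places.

p̂₁ = 258/887 = 0.2909, p̂₂ = 535/1996 = 0.2680.
Pooled p̂ = (258+535)/(887+1996) = 793/2883 = 0.2751.
SE = √(p̂(1−p̂)(1/n₁+1/n₂)) = √(0.2751·0.7249·0.0016284) = √(0.000324706) = 0.0180.
z = (0.2909 − 0.2680)/0.0180 = 0.0229/0.0180 = 1.27.
Two-sided p-value ≈ 2·Φ(−1.267) = 0.2051.

z = 1.27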